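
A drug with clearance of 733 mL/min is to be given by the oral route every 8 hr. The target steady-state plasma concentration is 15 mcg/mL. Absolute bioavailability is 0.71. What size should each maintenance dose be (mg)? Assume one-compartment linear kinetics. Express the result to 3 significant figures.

7430 mg

Convert clearance: 733 mL/min × 60 min/h ÷ 1000 mL/L = 43.98 L/h
At steady state, dose per interval replaces the amount cleared in that interval: F·D/τ = CL·Css.
D = CL × Css × τ / F = 43.98 × 15 × 8 / 0.71 = 7433 mg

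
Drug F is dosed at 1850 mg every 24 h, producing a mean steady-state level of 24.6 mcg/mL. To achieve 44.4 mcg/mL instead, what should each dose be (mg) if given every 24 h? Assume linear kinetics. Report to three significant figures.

3340 mg

For first-order elimination, Css ∝ F·D/(CL·τ); F and CL are unchanged, so Css ∝ D/τ.
D₂ = D₁ × (Css,target / Css,current) = 1850 × 44.4/24.6 = 3339 mg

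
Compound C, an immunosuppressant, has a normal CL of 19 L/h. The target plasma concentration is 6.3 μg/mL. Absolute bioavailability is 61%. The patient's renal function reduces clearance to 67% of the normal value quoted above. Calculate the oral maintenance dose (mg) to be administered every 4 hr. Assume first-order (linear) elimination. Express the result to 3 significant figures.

Patient clearance = 0.67 × 19.00 = 12.73 L/h
D = CL × Css × τ / F = 12.73 × 6.3 × 4 / 0.61 = 525.9 mg

526 mg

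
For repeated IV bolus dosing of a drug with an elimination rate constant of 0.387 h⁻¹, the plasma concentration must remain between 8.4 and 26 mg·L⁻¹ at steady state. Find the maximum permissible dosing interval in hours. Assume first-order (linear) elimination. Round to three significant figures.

2.92 h

Between IV bolus doses, concentration decays as C = C₀·e^(−kτ), so C_peak/C_trough = e^(kτ).
τ_max = ln(C_peak/C_trough) / k = ln(26/8.4) / 0.3870 = 1.130 / 0.3870 = 2.920 h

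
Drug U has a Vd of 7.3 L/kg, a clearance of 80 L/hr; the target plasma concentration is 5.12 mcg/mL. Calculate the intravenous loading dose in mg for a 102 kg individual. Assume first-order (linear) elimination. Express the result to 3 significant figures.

3810 mg

Vd = 7.3 L/kg × 102 kg = 744.6 L
Loading dose depends on Vd (not clearance): it fills the distribution volume.
LD = Vd × C = 744.6 × 5.120 = 3812 mg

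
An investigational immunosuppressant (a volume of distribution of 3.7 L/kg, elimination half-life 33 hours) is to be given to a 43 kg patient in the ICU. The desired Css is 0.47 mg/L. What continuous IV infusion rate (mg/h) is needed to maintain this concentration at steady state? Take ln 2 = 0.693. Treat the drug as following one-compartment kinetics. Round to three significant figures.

1.57 mg/h

Vd = 3.7 L/kg × 43 kg = 159.1 L
CL = 0.693 × Vd / t½ = 0.693 × 159.1 / 33 = 3.341 L/h
Infusion rate = CL × Css = 3.341 × 0.47 = 1.570 mg/h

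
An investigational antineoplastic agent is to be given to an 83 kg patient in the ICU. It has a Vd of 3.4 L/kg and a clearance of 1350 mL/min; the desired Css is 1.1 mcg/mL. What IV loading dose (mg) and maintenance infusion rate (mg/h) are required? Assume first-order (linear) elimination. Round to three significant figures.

(a) 310 mg; (b) 89.1 mg/h

Total Vd = 3.4 × 83 = 282.2 L
LD = Vd · C_target = 282.2 × 1.1 = 310.4 mg
CL = 1350 mL/min = 1350 × 0.06 = 81.00 L/h
Infusion rate = 81.00 L/h × 1.1 mg/L = 89.10 mg/h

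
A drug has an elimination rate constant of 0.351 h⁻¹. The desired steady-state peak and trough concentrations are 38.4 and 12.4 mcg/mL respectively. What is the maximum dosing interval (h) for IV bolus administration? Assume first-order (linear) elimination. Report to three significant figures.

3.22 h

Between IV bolus doses, concentration decays as C = C₀·e^(−kτ), so C_peak/C_trough = e^(kτ).
τ_max = ln(C_peak/C_trough) / k = ln(38.4/12.4) / 0.3510 = 1.130 / 0.3510 = 3.219 h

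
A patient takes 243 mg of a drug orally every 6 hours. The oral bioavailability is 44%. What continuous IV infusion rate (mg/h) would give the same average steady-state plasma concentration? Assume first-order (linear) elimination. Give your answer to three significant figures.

17.8 mg/h

Equivalent systemic input: infusion rate = F·D/τ.
Rate = 0.44 × 243 / 6 = 17.82 mg/h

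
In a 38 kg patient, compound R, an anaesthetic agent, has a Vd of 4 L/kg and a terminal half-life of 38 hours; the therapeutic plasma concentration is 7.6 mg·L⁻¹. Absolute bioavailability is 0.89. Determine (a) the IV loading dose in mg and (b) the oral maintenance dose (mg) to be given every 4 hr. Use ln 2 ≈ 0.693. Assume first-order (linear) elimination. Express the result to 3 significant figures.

Vd(total) = 38 kg × 4 L/kg = 152.0 L
LD = Vd × C = 152.0 × 7.6 = 1155 mg
CL = 0.693 × Vd / t½ = 0.693 × 152.0 / 38 = 2.772 L/h
D = CL × Css × τ / F = 2.772 × 7.6 × 4 / 0.89 = 94.68 mg

(a) 1160 mg; (b) 94.7 mg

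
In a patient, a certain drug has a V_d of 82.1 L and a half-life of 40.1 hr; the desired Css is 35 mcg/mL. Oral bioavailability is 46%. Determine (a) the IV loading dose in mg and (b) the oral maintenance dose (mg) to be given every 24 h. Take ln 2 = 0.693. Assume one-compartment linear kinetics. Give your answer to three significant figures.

(a) 2870 mg; (b) 2590 mg

LD = Vd × C = 82.10 × 35 = 2874 mg
CL = 0.693 × Vd / t½ = 0.693 × 82.10 / 40.1 = 1.419 L/h
D = CL × Css × τ / F = 1.419 × 35 × 24 / 0.46 = 2591 mg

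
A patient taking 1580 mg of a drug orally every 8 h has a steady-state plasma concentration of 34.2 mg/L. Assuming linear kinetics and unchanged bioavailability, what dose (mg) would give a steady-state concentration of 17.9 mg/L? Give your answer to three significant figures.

With linear kinetics, Css is proportional to dose rate (D/τ) at fixed clearance.
D₂ = D₁ × (Css,target / Css,current) = 1580 × 17.9/34.2 = 827.0 mg

827 mg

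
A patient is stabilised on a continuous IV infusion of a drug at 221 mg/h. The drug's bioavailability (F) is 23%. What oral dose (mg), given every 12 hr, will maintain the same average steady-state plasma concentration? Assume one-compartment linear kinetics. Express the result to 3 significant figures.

11500 mg

To maintain the same Css, the systemic dosing rate must be unchanged: F·D/τ = infusion rate.
D = rate × τ / F = 221 × 12 / 0.23 = 11530 mg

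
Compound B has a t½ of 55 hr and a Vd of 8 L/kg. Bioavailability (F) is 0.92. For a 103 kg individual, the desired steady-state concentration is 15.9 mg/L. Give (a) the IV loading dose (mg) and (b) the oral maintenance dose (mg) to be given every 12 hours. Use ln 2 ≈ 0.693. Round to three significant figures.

Vd = 8 L/kg × 103 kg = 824.0 L
LD = Vd × C = 824.0 × 15.9 = 13100 mg
CL = 0.693 × Vd / t½ = 0.693 × 824.0 / 55 = 10.38 L/h
D = CL × Css × τ / F = 10.38 × 15.9 × 12 / 0.92 = 2153 mg

(a) 13100 mg; (b) 2150 mg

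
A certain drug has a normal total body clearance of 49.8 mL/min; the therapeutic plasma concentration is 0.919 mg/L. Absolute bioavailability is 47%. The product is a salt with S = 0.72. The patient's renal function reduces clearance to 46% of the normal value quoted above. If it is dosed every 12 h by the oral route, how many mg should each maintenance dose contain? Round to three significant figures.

44.8 mg

CL = 49.8 mL/min × 60/1000 = 2.988 L/h
Patient clearance = 0.46 × 2.988 = 1.374 L/h
D = CL × Css × τ / F / S = 1.374 × 0.919 × 12 / 0.47 / 0.72 = 44.78 mg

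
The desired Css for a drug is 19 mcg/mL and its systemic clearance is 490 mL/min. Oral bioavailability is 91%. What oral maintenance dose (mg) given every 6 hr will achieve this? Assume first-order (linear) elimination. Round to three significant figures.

CL = 490 mL/min = 490 × 0.06 = 29.40 L/h
D = CL × Css × τ / F = 29.40 × 19 × 6 / 0.91 = 3683 mg

3680 mg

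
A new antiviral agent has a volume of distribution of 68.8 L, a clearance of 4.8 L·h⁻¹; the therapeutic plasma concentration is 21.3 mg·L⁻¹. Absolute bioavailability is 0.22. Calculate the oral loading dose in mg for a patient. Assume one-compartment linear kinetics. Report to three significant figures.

6660 mg

LD = Vd × C / F = 68.80 × 21.30 / 0.22 = 6661 mg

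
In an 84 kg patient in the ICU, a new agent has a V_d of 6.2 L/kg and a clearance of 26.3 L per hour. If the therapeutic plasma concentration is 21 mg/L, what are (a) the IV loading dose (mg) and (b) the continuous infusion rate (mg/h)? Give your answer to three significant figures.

Vd = 6.2 L/kg × 84 kg = 520.8 L
Loading: fill Vd to C_target → 520.8 L × 21 mg/L = 10940 mg
Maintenance infusion rate = CL × Css = 26.30 × 21 = 552.3 mg/h

(a) 10900 mg; (b) 552 mg/h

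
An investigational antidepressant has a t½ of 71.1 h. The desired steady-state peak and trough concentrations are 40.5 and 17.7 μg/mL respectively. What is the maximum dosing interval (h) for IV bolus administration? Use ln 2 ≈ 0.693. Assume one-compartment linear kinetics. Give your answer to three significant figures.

k = 0.693 / t½ = 0.693 / 71.1 = 0.009747 h⁻¹
Between IV bolus doses, concentration decays as C = C₀·e^(−kτ), so C_peak/C_trough = e^(kτ).
τ_max = ln(C_peak/C_trough) / k = ln(40.5/17.7) / 0.009747 = 0.8277 / 0.009747 = 84.92 h

84.9 h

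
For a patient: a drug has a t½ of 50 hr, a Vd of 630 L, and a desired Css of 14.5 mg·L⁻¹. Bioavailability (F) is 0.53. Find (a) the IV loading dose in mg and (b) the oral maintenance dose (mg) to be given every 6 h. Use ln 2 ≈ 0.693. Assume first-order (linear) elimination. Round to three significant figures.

LD = Vd × C = 630.0 × 14.5 = 9135 mg
CL = 0.693 × Vd / t½ = 0.693 × 630.0 / 50 = 8.732 L/h
D = CL × Css × τ / F = 8.732 × 14.5 × 6 / 0.53 = 1433 mg

(a) 9140 mg; (b) 1430 mg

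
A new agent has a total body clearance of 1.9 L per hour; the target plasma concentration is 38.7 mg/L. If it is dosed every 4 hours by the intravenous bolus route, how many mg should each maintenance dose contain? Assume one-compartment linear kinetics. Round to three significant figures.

D = CL × Css × τ = 1.900 × 38.7 × 4 = 294.1 mg

294 mg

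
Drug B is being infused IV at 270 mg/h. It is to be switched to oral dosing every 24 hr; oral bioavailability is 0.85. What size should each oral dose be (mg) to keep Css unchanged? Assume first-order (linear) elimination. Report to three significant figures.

7620 mg

To maintain the same Css, the systemic dosing rate must be unchanged: F·D/τ = infusion rate.
D = rate × τ / F = 270 × 24 / 0.85 = 7624 mg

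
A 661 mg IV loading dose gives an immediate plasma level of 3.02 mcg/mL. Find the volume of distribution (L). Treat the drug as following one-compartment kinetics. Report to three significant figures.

Immediately after an IV bolus, C₀ = Dose / Vd, so Vd = Dose / C₀.
Vd = 661 / 3.02 = 218.9 L

219 L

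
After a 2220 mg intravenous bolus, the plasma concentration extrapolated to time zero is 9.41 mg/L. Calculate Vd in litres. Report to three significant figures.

236 L

Immediately after an IV bolus, C₀ = Dose / Vd, so Vd = Dose / C₀.
Vd = 2220 / 9.41 = 235.9 L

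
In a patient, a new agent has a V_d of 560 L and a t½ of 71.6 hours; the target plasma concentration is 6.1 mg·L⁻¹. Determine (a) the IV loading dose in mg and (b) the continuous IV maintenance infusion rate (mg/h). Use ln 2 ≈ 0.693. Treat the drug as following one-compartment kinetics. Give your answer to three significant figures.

(a) 3420 mg; (b) 33.1 mg/h

LD = Vd × C = 560.0 × 6.1 = 3416 mg
CL = 0.693 × Vd / t½ = 0.693 × 560.0 / 71.6 = 5.420 L/h
Infusion rate = CL × Css = 5.420 × 6.1 = 33.06 mg/h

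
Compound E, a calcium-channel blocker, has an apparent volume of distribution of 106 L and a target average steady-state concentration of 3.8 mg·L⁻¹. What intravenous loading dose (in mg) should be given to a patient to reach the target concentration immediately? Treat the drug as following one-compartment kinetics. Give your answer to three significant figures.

The loading dose fills Vd to the target concentration.
LD = Vd × C = 106.0 × 3.800 = 402.8 mg

403 mg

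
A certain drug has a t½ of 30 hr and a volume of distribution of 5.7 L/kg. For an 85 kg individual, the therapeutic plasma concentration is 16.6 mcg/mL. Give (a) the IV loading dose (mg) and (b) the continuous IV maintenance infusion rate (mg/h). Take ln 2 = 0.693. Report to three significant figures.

(a) 8040 mg; (b) 186 mg/h

Vd(total) = 85 kg × 5.7 L/kg = 484.5 L
LD = Vd × C = 484.5 × 16.6 = 8043 mg
CL = 0.693 × Vd / t½ = 0.693 × 484.5 / 30 = 11.19 L/h
Infusion rate = CL × Css = 11.19 × 16.6 = 185.8 mg/h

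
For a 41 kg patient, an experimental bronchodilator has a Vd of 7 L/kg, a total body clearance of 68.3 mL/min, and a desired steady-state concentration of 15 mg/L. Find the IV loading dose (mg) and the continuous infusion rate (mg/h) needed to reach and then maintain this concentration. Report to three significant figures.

Vd = 7 L/kg × 41 kg = 287.0 L
Loading dose = Vd × C = 287.0 × 15 = 4305 mg
CL = 68.3 mL/min = 68.3 × 0.06 = 4.098 L/h
Infusion rate = 4.098 L/h × 15 mg/L = 61.47 mg/h

(a) 4310 mg; (b) 61.5 mg/h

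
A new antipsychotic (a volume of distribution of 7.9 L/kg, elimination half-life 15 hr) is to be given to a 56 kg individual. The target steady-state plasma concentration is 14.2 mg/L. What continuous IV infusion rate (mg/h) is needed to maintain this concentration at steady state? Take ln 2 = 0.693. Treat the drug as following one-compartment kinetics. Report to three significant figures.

Vd(total) = 56 kg × 7.9 L/kg = 442.4 L
k = 0.693/15 = 0.04620 h⁻¹, so CL = k·Vd = 0.04620 × 442.4 = 20.44 L/h
Infusion rate = CL × Css = 20.44 × 14.2 = 290.2 mg/h

290 mg/h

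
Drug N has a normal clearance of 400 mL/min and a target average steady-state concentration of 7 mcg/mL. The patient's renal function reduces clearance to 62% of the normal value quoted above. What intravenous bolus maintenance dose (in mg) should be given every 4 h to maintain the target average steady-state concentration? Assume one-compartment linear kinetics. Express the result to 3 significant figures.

417 mg

CL = 400 mL/min = 400 × 0.06 = 24.00 L/h
Patient clearance = 0.62 × 24.00 = 14.88 L/h
At steady state, dose per interval replaces the amount cleared in that interval: D/τ = CL·Css.
D = CL × Css × τ = 14.88 × 7 × 4 = 416.6 mg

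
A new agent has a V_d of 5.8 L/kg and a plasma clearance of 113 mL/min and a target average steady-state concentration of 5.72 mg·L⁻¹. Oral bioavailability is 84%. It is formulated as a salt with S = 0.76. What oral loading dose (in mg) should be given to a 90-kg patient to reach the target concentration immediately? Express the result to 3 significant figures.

4680 mg

Vd = 5.8 L/kg × 90 kg = 522.0 L
LD = Vd × C / F / S = 522.0 × 5.720 / 0.84 / 0.76 = 4677 mg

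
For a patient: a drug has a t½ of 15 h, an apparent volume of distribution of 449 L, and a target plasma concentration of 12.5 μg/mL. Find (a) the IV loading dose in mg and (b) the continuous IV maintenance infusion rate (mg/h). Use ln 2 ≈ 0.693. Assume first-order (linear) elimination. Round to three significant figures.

(a) 5610 mg; (b) 259 mg/h

LD = Vd × C = 449.0 × 12.5 = 5613 mg
CL = 0.693 × Vd / t½ = 0.693 × 449.0 / 15 = 20.74 L/h
Infusion rate = CL × Css = 20.74 × 12.5 = 259.3 mg/h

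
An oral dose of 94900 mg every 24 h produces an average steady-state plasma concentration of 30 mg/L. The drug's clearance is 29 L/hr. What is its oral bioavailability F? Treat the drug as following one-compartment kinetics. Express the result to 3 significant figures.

0.220

F·D/τ = CL·Css at steady state → F = CL·Css·τ / D.
F = 29 × 30 × 24 / 94900 = 0.220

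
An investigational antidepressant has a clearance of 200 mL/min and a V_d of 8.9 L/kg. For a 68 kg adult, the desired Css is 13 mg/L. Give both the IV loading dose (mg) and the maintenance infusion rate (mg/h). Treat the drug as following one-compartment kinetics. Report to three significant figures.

Vd(total) = 68 kg × 8.9 L/kg = 605.2 L
Loading: fill Vd to C_target → 605.2 L × 13 mg/L = 7868 mg
Convert clearance: 200 mL/min × 60 min/h ÷ 1000 mL/L = 12.00 L/h
Infusion rate = 12.00 L/h × 13 mg/L = 156.0 mg/h

(a) 7870 mg; (b) 156 mg/h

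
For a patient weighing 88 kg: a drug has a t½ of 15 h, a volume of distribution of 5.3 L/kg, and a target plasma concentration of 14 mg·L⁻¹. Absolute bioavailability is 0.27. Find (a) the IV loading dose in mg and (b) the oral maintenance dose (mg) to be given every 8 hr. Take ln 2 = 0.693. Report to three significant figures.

(a) 6530 mg; (b) 8940 mg

Total Vd = 5.3 × 88 = 466.4 L
LD = Vd × C = 466.4 × 14 = 6530 mg
CL = 0.693 × Vd / t½ = 0.693 × 466.4 / 15 = 21.55 L/h
D = CL × Css × τ / F = 21.55 × 14 × 8 / 0.27 = 8939 mg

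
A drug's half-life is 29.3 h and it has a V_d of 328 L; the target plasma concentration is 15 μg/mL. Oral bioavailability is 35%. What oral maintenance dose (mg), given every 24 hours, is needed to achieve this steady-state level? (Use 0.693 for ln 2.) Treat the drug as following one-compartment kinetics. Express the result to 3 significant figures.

k = 0.693/29.3 = 0.02365 h⁻¹, so CL = k·Vd = 0.02365 × 328.0 = 7.757 L/h
D = CL × Css × τ / F = 7.757 × 15 × 24 / 0.35 = 7979 mg

7980 mg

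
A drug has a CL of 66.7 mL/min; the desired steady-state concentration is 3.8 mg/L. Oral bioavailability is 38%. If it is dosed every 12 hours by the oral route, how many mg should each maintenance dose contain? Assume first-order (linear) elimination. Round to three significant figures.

CL = 66.7 mL/min × 60/1000 = 4.002 L/h
D = CL × Css × τ / F = 4.002 × 3.8 × 12 / 0.38 = 480.2 mg

480 mg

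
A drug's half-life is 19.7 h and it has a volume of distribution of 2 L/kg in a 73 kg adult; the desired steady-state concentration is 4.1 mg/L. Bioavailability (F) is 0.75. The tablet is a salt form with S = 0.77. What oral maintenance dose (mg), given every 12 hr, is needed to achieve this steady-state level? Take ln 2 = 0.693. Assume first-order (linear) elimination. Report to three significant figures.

Vd(total) = 73 kg × 2 L/kg = 146.0 L
CL = ln 2 · Vd / t½ = 0.693 × 146.0 / 19.7 = 5.136 L/h
D = CL × Css × τ / F / S = 5.136 × 4.1 × 12 / 0.75 / 0.77 = 437.6 mg

438 mg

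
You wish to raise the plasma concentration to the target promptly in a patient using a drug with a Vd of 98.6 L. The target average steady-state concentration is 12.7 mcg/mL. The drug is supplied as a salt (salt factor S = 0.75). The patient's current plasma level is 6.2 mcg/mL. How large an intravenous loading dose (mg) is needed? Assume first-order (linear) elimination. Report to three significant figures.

855 mg

Concentration deficit ΔC = 12.7 − 6.2 = 6.500 mg/L
LD = Vd × ΔC / S = 98.60 × 6.500 / 0.75 = 854.5 mg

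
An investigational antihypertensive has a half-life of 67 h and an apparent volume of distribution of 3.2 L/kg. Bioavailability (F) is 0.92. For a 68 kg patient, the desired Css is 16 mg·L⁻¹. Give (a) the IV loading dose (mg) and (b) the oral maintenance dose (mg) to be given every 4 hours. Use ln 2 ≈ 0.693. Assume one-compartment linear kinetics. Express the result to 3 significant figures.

(a) 3480 mg; (b) 157 mg

Vd = 3.2 L/kg × 68 kg = 217.6 L
LD = Vd × C = 217.6 × 16 = 3482 mg
CL = 0.693 × Vd / t½ = 0.693 × 217.6 / 67 = 2.251 L/h
D = CL × Css × τ / F = 2.251 × 16 × 4 / 0.92 = 156.6 mg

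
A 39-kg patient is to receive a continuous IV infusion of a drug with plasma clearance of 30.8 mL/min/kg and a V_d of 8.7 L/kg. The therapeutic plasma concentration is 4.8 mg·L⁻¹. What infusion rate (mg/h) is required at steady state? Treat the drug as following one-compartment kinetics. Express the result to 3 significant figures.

CL = 30.8 mL/min/kg × 39 kg = 1201 mL/min = 1201 × 60/1000 = 72.06 L/h
R₀ = 72.06 × 4.8 = 345.9 mg/h

346 mg/h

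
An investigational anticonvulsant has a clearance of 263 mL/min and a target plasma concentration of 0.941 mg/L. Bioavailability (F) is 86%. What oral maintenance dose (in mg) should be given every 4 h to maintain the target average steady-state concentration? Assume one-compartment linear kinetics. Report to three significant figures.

Convert clearance: 263 mL/min × 60 min/h ÷ 1000 mL/L = 15.78 L/h
At steady state, dose per interval replaces the amount cleared in that interval: F·D/τ = CL·Css.
D = CL × Css × τ / F = 15.78 × 0.941 × 4 / 0.86 = 69.07 mg

69.1 mg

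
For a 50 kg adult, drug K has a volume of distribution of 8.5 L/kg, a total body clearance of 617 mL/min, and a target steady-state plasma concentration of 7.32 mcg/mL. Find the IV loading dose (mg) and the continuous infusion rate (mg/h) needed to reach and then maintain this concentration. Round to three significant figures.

Vd(total) = 50 kg × 8.5 L/kg = 425.0 L
Loading: fill Vd to C_target → 425.0 L × 7.32 mg/L = 3111 mg
CL = 617 mL/min = 617 × 0.06 = 37.02 L/h
Infusion rate = 37.02 L/h × 7.32 mg/L = 271.0 mg/h

(a) 3110 mg; (b) 271 mg/h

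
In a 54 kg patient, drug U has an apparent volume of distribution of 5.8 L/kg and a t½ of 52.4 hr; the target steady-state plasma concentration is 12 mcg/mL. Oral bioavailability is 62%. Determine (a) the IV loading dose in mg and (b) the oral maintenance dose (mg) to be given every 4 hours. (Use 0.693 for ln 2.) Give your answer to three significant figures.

(a) 3760 mg; (b) 321 mg

Total Vd = 5.8 × 54 = 313.2 L
LD = Vd × C = 313.2 × 12 = 3758 mg
CL = 0.693 × Vd / t½ = 0.693 × 313.2 / 52.4 = 4.142 L/h
D = CL × Css × τ / F = 4.142 × 12 × 4 / 0.62 = 320.7 mg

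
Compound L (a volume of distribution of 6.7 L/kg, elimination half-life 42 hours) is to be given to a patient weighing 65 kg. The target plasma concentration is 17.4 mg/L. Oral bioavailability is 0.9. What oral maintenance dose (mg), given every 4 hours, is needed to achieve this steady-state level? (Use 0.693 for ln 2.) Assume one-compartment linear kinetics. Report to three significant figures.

Vd = 6.7 L/kg × 65 kg = 435.5 L
CL = ln 2 · Vd / t½ = 0.693 × 435.5 / 42 = 7.186 L/h
D = CL × Css × τ / F = 7.186 × 17.4 × 4 / 0.9 = 555.7 mg

556 mg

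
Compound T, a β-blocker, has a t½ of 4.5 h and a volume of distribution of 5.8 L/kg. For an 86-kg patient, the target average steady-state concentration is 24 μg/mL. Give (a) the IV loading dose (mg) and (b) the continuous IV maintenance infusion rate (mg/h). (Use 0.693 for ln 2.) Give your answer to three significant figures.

(a) 12000 mg; (b) 1840 mg/h

Total Vd = 5.8 × 86 = 498.8 L
LD = Vd × C = 498.8 × 24 = 11970 mg
CL = 0.693 × Vd / t½ = 0.693 × 498.8 / 4.5 = 76.82 L/h
Infusion rate = CL × Css = 76.82 × 24 = 1844 mg/h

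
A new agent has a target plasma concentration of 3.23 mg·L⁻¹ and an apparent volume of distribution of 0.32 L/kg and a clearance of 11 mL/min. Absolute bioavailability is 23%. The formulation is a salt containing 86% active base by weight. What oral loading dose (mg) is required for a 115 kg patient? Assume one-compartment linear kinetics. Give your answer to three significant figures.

601 mg

Vd = 0.32 L/kg × 115 kg = 36.80 L
LD = Vd × C / F / S = 36.80 × 3.230 / 0.23 / 0.86 = 600.9 mg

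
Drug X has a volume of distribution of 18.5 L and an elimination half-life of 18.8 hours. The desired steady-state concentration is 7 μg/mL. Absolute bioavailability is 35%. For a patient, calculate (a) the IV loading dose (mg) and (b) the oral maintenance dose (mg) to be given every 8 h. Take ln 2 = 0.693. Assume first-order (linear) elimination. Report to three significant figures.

(a) 130 mg; (b) 109 mg

LD = Vd × C = 18.50 × 7 = 129.5 mg
CL = 0.693 × Vd / t½ = 0.693 × 18.50 / 18.8 = 0.6819 L/h
D = CL × Css × τ / F = 0.6819 × 7 × 8 / 0.35 = 109.1 mg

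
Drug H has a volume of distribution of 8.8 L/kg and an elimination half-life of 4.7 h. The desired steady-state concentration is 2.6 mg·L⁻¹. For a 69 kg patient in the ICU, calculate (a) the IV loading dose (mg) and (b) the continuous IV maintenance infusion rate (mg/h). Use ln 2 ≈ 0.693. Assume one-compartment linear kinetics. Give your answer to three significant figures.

(a) 1580 mg; (b) 233 mg/h

Total Vd = 8.8 × 69 = 607.2 L
LD = Vd × C = 607.2 × 2.6 = 1579 mg
CL = 0.693 × Vd / t½ = 0.693 × 607.2 / 4.7 = 89.53 L/h
Infusion rate = CL × Css = 89.53 × 2.6 = 232.8 mg/h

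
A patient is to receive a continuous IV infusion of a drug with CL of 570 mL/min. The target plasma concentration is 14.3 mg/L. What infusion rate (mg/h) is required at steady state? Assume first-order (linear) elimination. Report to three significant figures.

CL = 570 mL/min × 60/1000 = 34.20 L/h
Infusion rate = CL · Css = 34.20 L/h × 14.3 mg/L = 489.1 mg/h

489 mg/h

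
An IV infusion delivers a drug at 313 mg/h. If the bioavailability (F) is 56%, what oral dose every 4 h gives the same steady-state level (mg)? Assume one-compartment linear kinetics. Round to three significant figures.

To maintain the same Css, the systemic dosing rate must be unchanged: F·D/τ = infusion rate.
D = rate × τ / F = 313 × 4 / 0.56 = 2236 mg

2240 mg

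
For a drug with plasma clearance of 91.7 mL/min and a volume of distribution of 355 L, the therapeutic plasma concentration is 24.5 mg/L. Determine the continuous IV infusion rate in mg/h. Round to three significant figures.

CL = 91.7 mL/min × 60/1000 = 5.502 L/h
Infusion rate = CL · Css = 5.502 L/h × 24.5 mg/L = 134.8 mg/h

135 mg/h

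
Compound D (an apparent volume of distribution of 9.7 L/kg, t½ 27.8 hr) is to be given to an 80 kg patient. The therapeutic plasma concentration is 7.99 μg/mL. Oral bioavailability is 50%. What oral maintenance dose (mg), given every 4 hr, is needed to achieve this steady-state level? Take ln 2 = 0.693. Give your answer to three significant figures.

Vd = 9.7 L/kg × 80 kg = 776.0 L
k = 0.693/27.8 = 0.02493 h⁻¹, so CL = k·Vd = 0.02493 × 776.0 = 19.35 L/h
D = CL × Css × τ / F = 19.35 × 7.99 × 4 / 0.5 = 1237 mg

1240 mg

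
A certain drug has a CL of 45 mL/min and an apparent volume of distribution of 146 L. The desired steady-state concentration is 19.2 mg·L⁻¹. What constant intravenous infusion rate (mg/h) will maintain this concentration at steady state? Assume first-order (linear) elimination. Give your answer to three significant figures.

51.8 mg/h

CL = 45 mL/min = 45 × 0.06 = 2.700 L/h
R₀ = 2.700 × 19.2 = 51.84 mg/h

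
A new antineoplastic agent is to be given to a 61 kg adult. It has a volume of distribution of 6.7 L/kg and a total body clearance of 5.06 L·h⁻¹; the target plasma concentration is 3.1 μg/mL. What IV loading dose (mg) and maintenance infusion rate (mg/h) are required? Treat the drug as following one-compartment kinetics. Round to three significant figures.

(a) 1270 mg; (b) 15.7 mg/h

Total Vd = 6.7 × 61 = 408.7 L
LD = Vd · C_target = 408.7 × 3.1 = 1267 mg
Maintenance infusion rate = CL × Css = 5.060 × 3.1 = 15.69 mg/h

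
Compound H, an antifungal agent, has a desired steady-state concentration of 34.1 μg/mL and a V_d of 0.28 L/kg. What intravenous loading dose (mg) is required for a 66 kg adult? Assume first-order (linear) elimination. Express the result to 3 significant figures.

Vd(total) = 66 kg × 0.28 L/kg = 18.48 L
LD = Vd × C = 18.48 × 34.10 = 630.2 mg

630 mg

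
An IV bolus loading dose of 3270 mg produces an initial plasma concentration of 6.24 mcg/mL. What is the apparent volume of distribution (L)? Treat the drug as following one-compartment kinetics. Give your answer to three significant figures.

Immediately after an IV bolus, C₀ = Dose / Vd, so Vd = Dose / C₀.
Vd = 3270 / 6.24 = 524.0 L

524 L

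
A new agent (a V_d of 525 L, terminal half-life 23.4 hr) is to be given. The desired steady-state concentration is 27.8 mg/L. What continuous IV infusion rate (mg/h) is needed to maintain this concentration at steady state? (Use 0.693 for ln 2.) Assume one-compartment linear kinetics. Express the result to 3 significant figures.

432 mg/h

k = 0.693/23.4 = 0.02962 h⁻¹, so CL = k·Vd = 0.02962 × 525.0 = 15.55 L/h
Infusion rate = CL × Css = 15.55 × 27.8 = 432.3 mg/h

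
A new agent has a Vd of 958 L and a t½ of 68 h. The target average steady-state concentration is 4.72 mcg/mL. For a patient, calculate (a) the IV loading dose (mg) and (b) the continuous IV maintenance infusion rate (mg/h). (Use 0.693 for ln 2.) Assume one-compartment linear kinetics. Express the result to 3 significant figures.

(a) 4520 mg; (b) 46.1 mg/h

LD = Vd × C = 958.0 × 4.72 = 4522 mg
CL = 0.693 × Vd / t½ = 0.693 × 958.0 / 68 = 9.763 L/h
Infusion rate = CL × Css = 9.763 × 4.72 = 46.08 mg/h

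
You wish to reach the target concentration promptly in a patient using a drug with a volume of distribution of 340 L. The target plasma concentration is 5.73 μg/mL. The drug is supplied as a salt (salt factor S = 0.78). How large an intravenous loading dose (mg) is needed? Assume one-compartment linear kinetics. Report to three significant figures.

LD = Vd × C / S = 340.0 × 5.730 / 0.78 = 2498 mg

2500 mg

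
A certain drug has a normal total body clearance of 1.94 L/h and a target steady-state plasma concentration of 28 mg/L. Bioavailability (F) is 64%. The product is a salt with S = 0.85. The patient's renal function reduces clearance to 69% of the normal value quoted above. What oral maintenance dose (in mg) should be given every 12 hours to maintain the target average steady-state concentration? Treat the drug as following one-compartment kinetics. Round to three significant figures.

Patient clearance = 0.69 × 1.940 = 1.339 L/h
D = CL × Css × τ / F / S = 1.339 × 28 × 12 / 0.64 / 0.85 = 827.0 mg

827 mg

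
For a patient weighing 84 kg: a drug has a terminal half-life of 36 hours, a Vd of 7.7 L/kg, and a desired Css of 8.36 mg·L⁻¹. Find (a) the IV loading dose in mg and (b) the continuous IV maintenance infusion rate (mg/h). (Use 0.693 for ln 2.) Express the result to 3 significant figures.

(a) 5410 mg; (b) 104 mg/h

Total Vd = 7.7 × 84 = 646.8 L
LD = Vd × C = 646.8 × 8.36 = 5407 mg
CL = 0.693 × Vd / t½ = 0.693 × 646.8 / 36 = 12.45 L/h
Infusion rate = CL × Css = 12.45 × 8.36 = 104.1 mg/h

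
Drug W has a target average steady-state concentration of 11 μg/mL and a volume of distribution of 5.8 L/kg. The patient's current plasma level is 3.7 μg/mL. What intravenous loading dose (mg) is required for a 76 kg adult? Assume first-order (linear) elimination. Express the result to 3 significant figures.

3220 mg

Total Vd = 5.8 × 76 = 440.8 L
The loading dose fills Vd to the target concentration.
Concentration deficit ΔC = 11 − 3.7 = 7.300 mg/L
LD = Vd × ΔC = 440.8 × 7.300 = 3218 mg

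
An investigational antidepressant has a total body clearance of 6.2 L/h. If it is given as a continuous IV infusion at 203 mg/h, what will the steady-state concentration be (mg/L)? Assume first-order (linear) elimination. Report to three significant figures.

32.7 mg/L

Css = rate / CL = 203 / 6.200 = 32.74 mg/L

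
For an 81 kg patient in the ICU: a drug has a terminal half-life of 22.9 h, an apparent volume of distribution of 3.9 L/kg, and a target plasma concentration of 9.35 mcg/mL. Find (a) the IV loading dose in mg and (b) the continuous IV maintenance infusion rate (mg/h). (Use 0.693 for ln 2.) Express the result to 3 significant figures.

Vd(total) = 81 kg × 3.9 L/kg = 315.9 L
LD = Vd × C = 315.9 × 9.35 = 2954 mg
CL = 0.693 × Vd / t½ = 0.693 × 315.9 / 22.9 = 9.560 L/h
Infusion rate = CL × Css = 9.560 × 9.35 = 89.39 mg/h

(a) 2950 mg; (b) 89.4 mg/h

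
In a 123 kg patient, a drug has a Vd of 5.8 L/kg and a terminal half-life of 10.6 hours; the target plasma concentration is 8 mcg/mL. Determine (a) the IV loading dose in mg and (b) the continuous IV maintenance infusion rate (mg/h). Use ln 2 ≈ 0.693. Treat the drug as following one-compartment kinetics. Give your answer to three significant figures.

(a) 5710 mg; (b) 373 mg/h

Vd = 5.8 L/kg × 123 kg = 713.4 L
LD = Vd × C = 713.4 × 8 = 5707 mg
CL = 0.693 × Vd / t½ = 0.693 × 713.4 / 10.6 = 46.64 L/h
Infusion rate = CL × Css = 46.64 × 8 = 373.1 mg/h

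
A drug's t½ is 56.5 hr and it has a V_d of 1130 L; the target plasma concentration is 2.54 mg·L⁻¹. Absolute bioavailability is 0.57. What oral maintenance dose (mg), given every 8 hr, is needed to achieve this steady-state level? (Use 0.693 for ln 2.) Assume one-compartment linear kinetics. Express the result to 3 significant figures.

494 mg

CL = 0.693 × Vd / t½ = 0.693 × 1130 / 56.5 = 13.86 L/h
D = CL × Css × τ / F = 13.86 × 2.54 × 8 / 0.57 = 494.1 mg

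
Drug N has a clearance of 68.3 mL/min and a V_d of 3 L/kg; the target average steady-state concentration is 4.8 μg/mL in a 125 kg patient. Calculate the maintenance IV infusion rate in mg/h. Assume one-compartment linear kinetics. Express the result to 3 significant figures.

Convert clearance: 68.3 mL/min × 60 min/h ÷ 1000 mL/L = 4.098 L/h
R₀ = 4.098 × 4.8 = 19.67 mg/h

19.7 mg/h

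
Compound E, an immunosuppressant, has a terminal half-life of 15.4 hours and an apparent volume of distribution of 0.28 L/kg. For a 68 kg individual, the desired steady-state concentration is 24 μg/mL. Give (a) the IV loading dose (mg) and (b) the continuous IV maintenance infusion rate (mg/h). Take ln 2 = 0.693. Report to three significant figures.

(a) 457 mg; (b) 20.6 mg/h

Vd(total) = 68 kg × 0.28 L/kg = 19.04 L
LD = Vd × C = 19.04 × 24 = 457.0 mg
CL = 0.693 × Vd / t½ = 0.693 × 19.04 / 15.4 = 0.8568 L/h
Infusion rate = CL × Css = 0.8568 × 24 = 20.56 mg/h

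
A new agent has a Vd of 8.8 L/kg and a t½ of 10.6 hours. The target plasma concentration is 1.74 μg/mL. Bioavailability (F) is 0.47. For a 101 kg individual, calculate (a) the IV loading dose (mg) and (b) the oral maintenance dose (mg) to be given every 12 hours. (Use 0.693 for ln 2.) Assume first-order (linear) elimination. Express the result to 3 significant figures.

(a) 1550 mg; (b) 2580 mg

Vd = 8.8 L/kg × 101 kg = 888.8 L
LD = Vd × C = 888.8 × 1.74 = 1547 mg
CL = 0.693 × Vd / t½ = 0.693 × 888.8 / 10.6 = 58.11 L/h
D = CL × Css × τ / F = 58.11 × 1.74 × 12 / 0.47 = 2582 mg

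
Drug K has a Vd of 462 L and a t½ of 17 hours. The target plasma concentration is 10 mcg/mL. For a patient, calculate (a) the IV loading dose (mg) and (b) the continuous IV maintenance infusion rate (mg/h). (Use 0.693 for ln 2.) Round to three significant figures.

(a) 4620 mg; (b) 188 mg/h

LD = Vd × C = 462.0 × 10 = 4620 mg
CL = 0.693 × Vd / t½ = 0.693 × 462.0 / 17 = 18.83 L/h
Infusion rate = CL × Css = 18.83 × 10 = 188.3 mg/h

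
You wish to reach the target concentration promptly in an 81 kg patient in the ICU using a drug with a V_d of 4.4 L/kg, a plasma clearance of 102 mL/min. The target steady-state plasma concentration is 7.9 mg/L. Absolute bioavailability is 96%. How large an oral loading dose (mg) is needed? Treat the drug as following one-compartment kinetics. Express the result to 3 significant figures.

Vd = 4.4 L/kg × 81 kg = 356.4 L
LD = Vd × C / F = 356.4 × 7.900 / 0.96 = 2933 mg

2930 mg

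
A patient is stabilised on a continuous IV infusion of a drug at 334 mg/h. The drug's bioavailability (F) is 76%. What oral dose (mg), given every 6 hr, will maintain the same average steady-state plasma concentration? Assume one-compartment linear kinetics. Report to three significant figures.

To maintain the same Css, the systemic dosing rate must be unchanged: F·D/τ = infusion rate.
D = rate × τ / F = 334 × 6 / 0.76 = 2637 mg

2640 mg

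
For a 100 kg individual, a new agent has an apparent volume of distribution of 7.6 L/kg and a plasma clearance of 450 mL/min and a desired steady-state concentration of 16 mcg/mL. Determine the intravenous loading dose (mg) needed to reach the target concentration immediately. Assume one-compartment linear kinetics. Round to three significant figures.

Vd = 7.6 L/kg × 100 kg = 760.0 L
LD = Vd × C = 760.0 × 16.00 = 12160 mg

12200 mg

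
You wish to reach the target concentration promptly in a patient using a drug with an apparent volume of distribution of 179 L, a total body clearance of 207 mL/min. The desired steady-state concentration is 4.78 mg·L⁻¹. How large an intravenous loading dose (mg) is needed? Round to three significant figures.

LD = Vd × C = 179.0 × 4.780 = 855.6 mg

856 mg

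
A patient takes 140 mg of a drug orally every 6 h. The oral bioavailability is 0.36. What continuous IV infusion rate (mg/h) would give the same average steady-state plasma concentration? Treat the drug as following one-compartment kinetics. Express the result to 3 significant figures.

Equivalent systemic input: infusion rate = F·D/τ.
Rate = 0.36 × 140 / 6 = 8.400 mg/h

8.40 mg/h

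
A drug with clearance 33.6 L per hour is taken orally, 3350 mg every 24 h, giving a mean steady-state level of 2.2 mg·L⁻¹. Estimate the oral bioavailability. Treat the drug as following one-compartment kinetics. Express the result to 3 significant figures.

F·D/τ = CL·Css at steady state → F = CL·Css·τ / D.
F = 33.6 × 2.2 × 24 / 3350 = 0.530

0.530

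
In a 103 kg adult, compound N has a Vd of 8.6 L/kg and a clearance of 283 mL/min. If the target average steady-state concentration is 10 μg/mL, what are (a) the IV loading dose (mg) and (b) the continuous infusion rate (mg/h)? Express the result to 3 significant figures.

(a) 8860 mg; (b) 170 mg/h

Vd(total) = 103 kg × 8.6 L/kg = 885.8 L
Loading dose = Vd × C = 885.8 × 10 = 8858 mg
CL = 283 mL/min = 283 × 0.06 = 16.98 L/h
Maintenance: replace elimination → rate = CL × Css = 16.98 × 10 = 169.8 mg/h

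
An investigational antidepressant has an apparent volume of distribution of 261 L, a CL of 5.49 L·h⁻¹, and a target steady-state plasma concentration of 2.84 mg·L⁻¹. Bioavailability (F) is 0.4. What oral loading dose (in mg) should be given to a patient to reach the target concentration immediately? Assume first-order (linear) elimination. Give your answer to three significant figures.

1850 mg

LD is governed by Vd — clearance does not enter the loading-dose calculation.
LD = Vd × C / F = 261.0 × 2.840 / 0.4 = 1853 mg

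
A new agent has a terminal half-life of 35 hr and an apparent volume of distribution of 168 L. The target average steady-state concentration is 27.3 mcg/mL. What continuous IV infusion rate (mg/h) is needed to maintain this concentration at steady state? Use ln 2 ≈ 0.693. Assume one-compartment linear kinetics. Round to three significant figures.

CL = 0.693 × Vd / t½ = 0.693 × 168.0 / 35 = 3.326 L/h
Infusion rate = CL × Css = 3.326 × 27.3 = 90.80 mg/h

90.8 mg/h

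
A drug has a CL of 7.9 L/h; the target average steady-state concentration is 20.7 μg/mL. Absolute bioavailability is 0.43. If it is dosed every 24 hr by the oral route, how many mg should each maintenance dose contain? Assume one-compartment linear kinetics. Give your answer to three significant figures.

D = CL × Css × τ / F = 7.900 × 20.7 × 24 / 0.43 = 9127 mg

9130 mg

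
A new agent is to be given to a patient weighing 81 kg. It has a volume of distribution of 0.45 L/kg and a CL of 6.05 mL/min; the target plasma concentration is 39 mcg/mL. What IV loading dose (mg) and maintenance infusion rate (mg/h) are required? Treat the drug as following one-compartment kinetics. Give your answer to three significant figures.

Vd(total) = 81 kg × 0.45 L/kg = 36.45 L
Loading: fill Vd to C_target → 36.45 L × 39 mg/L = 1422 mg
Convert clearance: 6.05 mL/min × 60 min/h ÷ 1000 mL/L = 0.3630 L/h
Infusion rate = 0.3630 L/h × 39 mg/L = 14.16 mg/h

(a) 1420 mg; (b) 14.2 mg/h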